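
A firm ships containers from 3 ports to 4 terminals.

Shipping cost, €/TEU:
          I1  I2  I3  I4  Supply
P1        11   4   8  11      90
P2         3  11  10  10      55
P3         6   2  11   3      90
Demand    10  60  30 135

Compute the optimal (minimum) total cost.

1230

Optimal allocation:
  P1→I2: 60 TEU
  P1→I3: 30 TEU
  P2→I1: 10 TEU
  P2→I4: 45 TEU
  P3→I4: 90 TEU
Total cost = €1230.
(Supply check: P1 ships 90; P2 ships 55; P3 ships 90.)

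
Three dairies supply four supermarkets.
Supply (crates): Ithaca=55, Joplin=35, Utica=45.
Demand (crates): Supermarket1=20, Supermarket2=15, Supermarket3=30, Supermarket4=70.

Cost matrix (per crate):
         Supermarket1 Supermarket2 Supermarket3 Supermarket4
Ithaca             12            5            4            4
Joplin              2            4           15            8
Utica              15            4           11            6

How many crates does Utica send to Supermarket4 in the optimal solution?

45

Solving gives:
  Ithaca–Supermarket3: 30 × 4 = 120
  Ithaca–Supermarket4: 25 × 4 = 100
  Joplin–Supermarket1: 20 × 2 = 40
  Joplin–Supermarket2: 15 × 4 = 60
  Utica–Supermarket4: 45 × 6 = 270
Total cost = 590.
So Utica→Supermarket4 carries 45 crates.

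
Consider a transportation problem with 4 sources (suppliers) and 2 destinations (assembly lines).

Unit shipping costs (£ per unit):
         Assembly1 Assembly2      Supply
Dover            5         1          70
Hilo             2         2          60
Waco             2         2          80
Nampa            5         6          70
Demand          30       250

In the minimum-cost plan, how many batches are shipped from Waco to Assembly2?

The minimum-cost plan:
  Dover→Assembly2: 70 batches
  Hilo→Assembly2: 60 batches
  Waco→Assembly2: 80 batches
  Nampa→Assembly1: 30 batches
  Nampa→Assembly2: 40 batches
Total cost = £740.
So Waco→Assembly2 carries 80 batches.

80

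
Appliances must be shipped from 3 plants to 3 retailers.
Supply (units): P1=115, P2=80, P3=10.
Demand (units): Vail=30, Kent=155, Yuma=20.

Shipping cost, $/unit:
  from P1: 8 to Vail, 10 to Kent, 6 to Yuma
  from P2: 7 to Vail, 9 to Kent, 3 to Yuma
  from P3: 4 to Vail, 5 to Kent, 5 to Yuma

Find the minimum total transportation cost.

A cheapest plan:
  P1 to Kent: 115 units
  P2 to Vail: 30 units
  P2 to Kent: 30 units
  P2 to Yuma: 20 units
  P3 to Kent: 10 units
Total cost = $1740.

1740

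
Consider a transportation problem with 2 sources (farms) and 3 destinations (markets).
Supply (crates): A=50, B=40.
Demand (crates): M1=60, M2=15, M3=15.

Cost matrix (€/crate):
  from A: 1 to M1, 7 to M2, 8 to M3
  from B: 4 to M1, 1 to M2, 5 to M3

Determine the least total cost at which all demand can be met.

A cheapest plan:
  A to M1: 50 crates
  B to M1: 10 crates
  B to M2: 15 crates
  B to M3: 15 crates
Total cost = €180.
(Supply check: A ships 50; B ships 40.)

180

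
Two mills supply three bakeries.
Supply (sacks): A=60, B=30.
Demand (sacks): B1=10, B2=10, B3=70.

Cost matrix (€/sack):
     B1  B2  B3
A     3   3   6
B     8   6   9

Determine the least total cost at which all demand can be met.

570

A cheapest plan:
  A to B1: 10 × €3 = €30
  A to B2: 10 × €3 = €30
  A to B3: 40 × €6 = €240
  B to B3: 30 × €9 = €270
Total = 30 + 30 + 240 + 270 = €570.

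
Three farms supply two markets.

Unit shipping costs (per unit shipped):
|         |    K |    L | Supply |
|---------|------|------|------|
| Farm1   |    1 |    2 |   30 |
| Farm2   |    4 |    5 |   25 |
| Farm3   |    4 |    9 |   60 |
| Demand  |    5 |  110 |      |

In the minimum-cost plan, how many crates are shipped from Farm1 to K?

Optimal shipments:
  Farm1 to L: 30 × 2 = 60
  Farm2 to L: 25 × 5 = 125
  Farm3 to K: 5 × 4 = 20
  Farm3 to L: 55 × 9 = 495
Total cost = 700.
The route Farm1→K is not used.

0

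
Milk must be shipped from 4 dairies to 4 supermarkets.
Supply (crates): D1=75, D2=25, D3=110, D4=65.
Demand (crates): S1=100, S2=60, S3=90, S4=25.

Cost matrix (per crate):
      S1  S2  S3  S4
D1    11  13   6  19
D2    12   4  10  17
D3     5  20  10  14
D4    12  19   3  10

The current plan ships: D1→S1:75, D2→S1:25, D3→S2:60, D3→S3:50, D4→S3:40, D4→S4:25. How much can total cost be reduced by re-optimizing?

1460

Current plan cost = 75·11 + 25·12 + 60·20 + 50·10 + 40·3 + 25·10 = 3195.
Optimal plan:
  D1 to S2: 35 × 13 = 455
  D1 to S3: 40 × 6 = 240
  D2 to S2: 25 × 4 = 100
  D3 to S1: 100 × 5 = 500
  D3 to S4: 10 × 14 = 140
  D4 to S3: 50 × 3 = 150
  D4 to S4: 15 × 10 = 150
Optimal cost = 1735.
Saving = 3195 − 1735 = 1460.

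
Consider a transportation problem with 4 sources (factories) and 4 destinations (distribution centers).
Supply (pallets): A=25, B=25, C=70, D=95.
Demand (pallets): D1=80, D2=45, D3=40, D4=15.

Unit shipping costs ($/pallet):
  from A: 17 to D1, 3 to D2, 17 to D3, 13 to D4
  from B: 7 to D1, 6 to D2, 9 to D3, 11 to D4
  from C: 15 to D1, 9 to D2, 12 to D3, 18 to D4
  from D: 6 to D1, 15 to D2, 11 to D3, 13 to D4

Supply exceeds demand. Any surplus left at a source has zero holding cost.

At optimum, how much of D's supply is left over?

0

Minimum-cost shipments:
  A->D2: 25 × $3 = $75
  B->D2: 20 × $6 = $120
  B->D4: 5 × $11 = $55
  C->D3: 35 × $12 = $420
  D->D1: 80 × $6 = $480
  D->D3: 5 × $11 = $55
  D->D4: 10 × $13 = $130
Total cost = $1335.
D ships 95 of its 95, leaving 0.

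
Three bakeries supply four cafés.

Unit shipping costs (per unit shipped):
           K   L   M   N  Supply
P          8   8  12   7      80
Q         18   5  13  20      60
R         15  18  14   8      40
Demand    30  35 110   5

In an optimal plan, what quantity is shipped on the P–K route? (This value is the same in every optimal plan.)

30

The minimum-cost plan:
  P->K: 30 × 8 = 240
  P->M: 50 × 12 = 600
  Q->L: 35 × 5 = 175
  Q->M: 25 × 13 = 325
  R->M: 35 × 14 = 490
  R->N: 5 × 8 = 40
Total cost = 1870.
So P→K carries 30 trays.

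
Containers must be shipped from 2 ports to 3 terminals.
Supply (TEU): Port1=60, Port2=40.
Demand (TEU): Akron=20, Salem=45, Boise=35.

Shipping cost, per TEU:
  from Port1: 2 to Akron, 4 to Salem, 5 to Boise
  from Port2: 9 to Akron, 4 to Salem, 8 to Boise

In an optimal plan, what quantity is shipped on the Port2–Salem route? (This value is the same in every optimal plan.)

Solving gives:
  Port1–Akron: 20 TEU
  Port1–Salem: 5 TEU
  Port1–Boise: 35 TEU
  Port2–Salem: 40 TEU
Total cost = 395.
So Port2→Salem carries 40 TEU.

40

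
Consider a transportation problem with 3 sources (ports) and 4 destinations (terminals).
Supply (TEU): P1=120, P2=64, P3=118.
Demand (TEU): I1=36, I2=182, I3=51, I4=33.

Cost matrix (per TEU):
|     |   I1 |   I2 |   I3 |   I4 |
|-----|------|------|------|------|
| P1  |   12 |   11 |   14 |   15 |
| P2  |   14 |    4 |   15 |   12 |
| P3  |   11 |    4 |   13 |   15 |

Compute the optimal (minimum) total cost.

An optimal shipping plan:
  P1→I1: 36 × 12 = 432
  P1→I3: 51 × 14 = 714
  P1→I4: 33 × 15 = 495
  P2→I2: 64 × 4 = 256
  P3→I2: 118 × 4 = 472
Total = 432 + 714 + 495 + 256 + 472 = 2369.

2369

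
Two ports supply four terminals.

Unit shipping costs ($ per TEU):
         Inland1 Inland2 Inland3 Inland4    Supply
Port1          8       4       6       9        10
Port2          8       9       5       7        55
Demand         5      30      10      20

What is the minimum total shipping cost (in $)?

An optimal shipping plan:
  Port1→Inland2: 10 × $4 = $40
  Port2→Inland1: 5 × $8 = $40
  Port2→Inland2: 20 × $9 = $180
  Port2→Inland3: 10 × $5 = $50
  Port2→Inland4: 20 × $7 = $140
Total = 40 + 40 + 180 + 50 + 140 = $450.

450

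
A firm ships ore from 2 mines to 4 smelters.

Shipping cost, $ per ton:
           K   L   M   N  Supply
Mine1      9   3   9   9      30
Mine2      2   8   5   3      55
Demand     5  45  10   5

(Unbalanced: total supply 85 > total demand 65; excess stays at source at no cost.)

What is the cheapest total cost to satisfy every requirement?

285

Optimal allocation:
  Mine1 to L: 30 tons
  Mine2 to K: 5 tons
  Mine2 to L: 15 tons
  Mine2 to M: 10 tons
  Mine2 to N: 5 tons
Total cost = $285.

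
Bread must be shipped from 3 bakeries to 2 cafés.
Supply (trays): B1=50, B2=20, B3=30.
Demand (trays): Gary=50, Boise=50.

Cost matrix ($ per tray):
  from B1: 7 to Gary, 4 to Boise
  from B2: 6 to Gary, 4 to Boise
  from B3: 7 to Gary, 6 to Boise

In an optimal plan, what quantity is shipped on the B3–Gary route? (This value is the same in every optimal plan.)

The minimum-cost plan:
  B1 to Boise: 50 × $4 = $200
  B2 to Gary: 20 × $6 = $120
  B3 to Gary: 30 × $7 = $210
Total cost = $530.
So B3→Gary carries 30 trays.

30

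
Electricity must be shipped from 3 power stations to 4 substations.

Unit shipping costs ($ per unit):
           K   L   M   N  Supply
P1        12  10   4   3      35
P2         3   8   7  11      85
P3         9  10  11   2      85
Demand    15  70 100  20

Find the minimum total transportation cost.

1370

Optimal allocation:
  P1→M: 35 MWh
  P2→K: 15 MWh
  P2→L: 5 MWh
  P2→M: 65 MWh
  P3→L: 65 MWh
  P3→N: 20 MWh
Total cost = $1370.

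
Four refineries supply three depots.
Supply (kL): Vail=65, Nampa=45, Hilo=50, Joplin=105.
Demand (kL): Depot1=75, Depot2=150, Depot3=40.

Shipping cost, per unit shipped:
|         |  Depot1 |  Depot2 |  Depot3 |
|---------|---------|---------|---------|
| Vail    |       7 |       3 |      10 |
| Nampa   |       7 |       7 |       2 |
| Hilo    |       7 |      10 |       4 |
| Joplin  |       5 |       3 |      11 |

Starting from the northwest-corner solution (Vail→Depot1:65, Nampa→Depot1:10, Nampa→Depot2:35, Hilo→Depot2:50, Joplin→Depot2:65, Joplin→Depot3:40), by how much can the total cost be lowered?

Current plan cost = 65·7 + 10·7 + 35·7 + 50·10 + 65·3 + 40·11 = 1905.
Optimal plan:
  Vail→Depot2: 65 × 3 = 195
  Nampa→Depot1: 5 × 7 = 35
  Nampa→Depot3: 40 × 2 = 80
  Hilo→Depot1: 50 × 7 = 350
  Joplin→Depot1: 20 × 5 = 100
  Joplin→Depot2: 85 × 3 = 255
Optimal cost = 1015.
Saving = 1905 − 1015 = 890.

890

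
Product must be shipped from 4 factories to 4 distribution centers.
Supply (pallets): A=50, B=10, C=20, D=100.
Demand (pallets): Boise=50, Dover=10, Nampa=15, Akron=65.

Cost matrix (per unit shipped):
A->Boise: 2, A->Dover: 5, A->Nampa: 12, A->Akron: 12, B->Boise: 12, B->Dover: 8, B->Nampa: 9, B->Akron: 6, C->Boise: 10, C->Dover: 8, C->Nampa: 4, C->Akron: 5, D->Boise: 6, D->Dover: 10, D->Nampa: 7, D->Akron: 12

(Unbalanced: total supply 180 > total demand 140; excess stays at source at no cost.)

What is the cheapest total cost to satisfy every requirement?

Optimal allocation:
  A->Boise: 40 × 2 = 80
  A->Dover: 10 × 5 = 50
  B->Akron: 10 × 6 = 60
  C->Akron: 20 × 5 = 100
  D->Boise: 10 × 6 = 60
  D->Nampa: 15 × 7 = 105
  D->Akron: 35 × 12 = 420
Total = 80 + 50 + 60 + 100 + 60 + 105 + 420 = 875.

875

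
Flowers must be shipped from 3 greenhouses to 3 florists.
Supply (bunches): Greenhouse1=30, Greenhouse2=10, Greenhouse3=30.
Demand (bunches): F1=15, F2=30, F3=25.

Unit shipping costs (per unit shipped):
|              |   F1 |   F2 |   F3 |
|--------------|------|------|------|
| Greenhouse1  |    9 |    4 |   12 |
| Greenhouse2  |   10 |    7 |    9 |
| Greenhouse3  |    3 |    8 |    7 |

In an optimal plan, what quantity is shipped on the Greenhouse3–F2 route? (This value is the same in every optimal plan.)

0

Optimal shipments:
  Greenhouse1 to F2: 30 × 4 = 120
  Greenhouse2 to F3: 10 × 9 = 90
  Greenhouse3 to F1: 15 × 3 = 45
  Greenhouse3 to F3: 15 × 7 = 105
Total cost = 360.
The route Greenhouse3→F2 is not used.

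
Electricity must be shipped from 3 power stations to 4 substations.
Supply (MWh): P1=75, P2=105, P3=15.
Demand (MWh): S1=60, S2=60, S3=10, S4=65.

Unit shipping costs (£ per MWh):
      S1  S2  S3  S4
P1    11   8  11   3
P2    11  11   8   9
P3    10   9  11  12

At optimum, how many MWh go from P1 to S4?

Optimal shipments:
  P1->S2: 10 × £8 = £80
  P1->S4: 65 × £3 = £195
  P2->S1: 60 × £11 = £660
  P2->S2: 35 × £11 = £385
  P2->S3: 10 × £8 = £80
  P3->S2: 15 × £9 = £135
Total cost = £1535.
So P1→S4 carries 65 MWh.

65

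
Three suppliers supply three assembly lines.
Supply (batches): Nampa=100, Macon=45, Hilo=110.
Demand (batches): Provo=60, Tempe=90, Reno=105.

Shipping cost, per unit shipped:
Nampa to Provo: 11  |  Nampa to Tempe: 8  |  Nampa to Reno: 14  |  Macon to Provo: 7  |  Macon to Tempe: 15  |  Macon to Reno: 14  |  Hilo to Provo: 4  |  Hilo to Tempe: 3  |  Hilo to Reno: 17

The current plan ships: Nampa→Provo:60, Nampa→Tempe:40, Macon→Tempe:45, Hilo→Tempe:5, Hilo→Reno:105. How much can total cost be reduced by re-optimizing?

Current plan cost = 60·11 + 40·8 + 45·15 + 5·3 + 105·17 = 3455.
Optimal plan:
  Nampa–Reno: 100 × 14 = 1400
  Macon–Provo: 40 × 7 = 280
  Macon–Reno: 5 × 14 = 70
  Hilo–Provo: 20 × 4 = 80
  Hilo–Tempe: 90 × 3 = 270
Optimal cost = 2100.
Saving = 3455 − 2100 = 1355.

1355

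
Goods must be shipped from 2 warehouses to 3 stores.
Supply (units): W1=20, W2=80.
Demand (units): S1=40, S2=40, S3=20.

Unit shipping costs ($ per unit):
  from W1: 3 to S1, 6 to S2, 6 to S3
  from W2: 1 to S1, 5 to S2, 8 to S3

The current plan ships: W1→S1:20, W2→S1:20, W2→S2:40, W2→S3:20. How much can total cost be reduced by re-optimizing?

80

Current plan cost = 20·3 + 20·1 + 40·5 + 20·8 = $440.
Optimal plan:
  W1 to S3: 20 × $6 = $120
  W2 to S1: 40 × $1 = $40
  W2 to S2: 40 × $5 = $200
Optimal cost = $360.
Saving = 440 − 360 = $80.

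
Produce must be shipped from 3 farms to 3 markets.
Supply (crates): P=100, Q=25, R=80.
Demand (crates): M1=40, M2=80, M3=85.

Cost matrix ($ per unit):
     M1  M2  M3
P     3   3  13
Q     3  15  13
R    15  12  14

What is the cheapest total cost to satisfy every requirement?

1545

Optimal allocation:
  P→M1: 15 crates
  P→M2: 80 crates
  P→M3: 5 crates
  Q→M1: 25 crates
  R→M3: 80 crates
Total cost = $1545.
(Supply check: P ships 100; Q ships 25; R ships 80.)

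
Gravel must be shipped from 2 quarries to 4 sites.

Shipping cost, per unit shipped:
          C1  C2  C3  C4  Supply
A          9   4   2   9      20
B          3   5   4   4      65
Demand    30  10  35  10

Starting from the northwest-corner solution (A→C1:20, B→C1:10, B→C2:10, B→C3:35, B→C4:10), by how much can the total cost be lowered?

160

Current plan cost = 20·9 + 10·3 + 10·5 + 35·4 + 10·4 = 440.
Optimal plan:
  A->C3: 20 × 2 = 40
  B->C1: 30 × 3 = 90
  B->C2: 10 × 5 = 50
  B->C3: 15 × 4 = 60
  B->C4: 10 × 4 = 40
Optimal cost = 280.
Saving = 440 − 280 = 160.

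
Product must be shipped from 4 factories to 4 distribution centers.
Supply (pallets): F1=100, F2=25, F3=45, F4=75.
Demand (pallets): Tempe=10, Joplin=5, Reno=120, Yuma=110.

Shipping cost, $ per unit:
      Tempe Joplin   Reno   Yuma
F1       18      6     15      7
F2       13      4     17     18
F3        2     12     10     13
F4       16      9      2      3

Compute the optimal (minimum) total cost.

1590

An optimal shipping plan:
  F1->Yuma: 100 × $7 = $700
  F2->Joplin: 5 × $4 = $20
  F2->Reno: 10 × $17 = $170
  F2->Yuma: 10 × $18 = $180
  F3->Tempe: 10 × $2 = $20
  F3->Reno: 35 × $10 = $350
  F4->Reno: 75 × $2 = $150
Total = 700 + 20 + 170 + 180 + 20 + 350 + 150 = $1590.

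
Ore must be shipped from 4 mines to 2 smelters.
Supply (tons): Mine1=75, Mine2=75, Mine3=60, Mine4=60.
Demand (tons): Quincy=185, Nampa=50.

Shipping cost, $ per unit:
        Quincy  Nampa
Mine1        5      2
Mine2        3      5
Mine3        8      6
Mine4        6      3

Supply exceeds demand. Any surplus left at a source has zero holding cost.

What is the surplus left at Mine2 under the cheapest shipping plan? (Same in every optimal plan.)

Minimum-cost shipments:
  Mine1–Quincy: 25 tons
  Mine1–Nampa: 50 tons
  Mine2–Quincy: 75 tons
  Mine3–Quincy: 25 tons
  Mine4–Quincy: 60 tons
Total cost = $1010.
Mine2 ships 75 of its 75, leaving 0.

0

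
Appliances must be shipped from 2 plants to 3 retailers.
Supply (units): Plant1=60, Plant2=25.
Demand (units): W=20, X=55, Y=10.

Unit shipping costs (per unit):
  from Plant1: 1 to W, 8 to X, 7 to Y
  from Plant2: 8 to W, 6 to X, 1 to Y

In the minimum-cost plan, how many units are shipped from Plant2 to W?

0

Optimal shipments:
  Plant1->W: 20 × 1 = 20
  Plant1->X: 40 × 8 = 320
  Plant2->X: 15 × 6 = 90
  Plant2->Y: 10 × 1 = 10
Total cost = 440.
The route Plant2→W is not used.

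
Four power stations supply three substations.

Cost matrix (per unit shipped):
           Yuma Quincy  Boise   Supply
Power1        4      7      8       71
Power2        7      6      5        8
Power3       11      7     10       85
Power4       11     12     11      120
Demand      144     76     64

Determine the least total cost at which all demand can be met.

A cheapest plan:
  Power1–Yuma: 71 × 4 = 284
  Power2–Boise: 8 × 5 = 40
  Power3–Quincy: 76 × 7 = 532
  Power3–Boise: 9 × 10 = 90
  Power4–Yuma: 73 × 11 = 803
  Power4–Boise: 47 × 11 = 517
Total = 284 + 40 + 532 + 90 + 803 + 517 = 2266.
(Supply check: Power1 ships 71; Power2 ships 8; Power3 ships 85; Power4 ships 120.)

2266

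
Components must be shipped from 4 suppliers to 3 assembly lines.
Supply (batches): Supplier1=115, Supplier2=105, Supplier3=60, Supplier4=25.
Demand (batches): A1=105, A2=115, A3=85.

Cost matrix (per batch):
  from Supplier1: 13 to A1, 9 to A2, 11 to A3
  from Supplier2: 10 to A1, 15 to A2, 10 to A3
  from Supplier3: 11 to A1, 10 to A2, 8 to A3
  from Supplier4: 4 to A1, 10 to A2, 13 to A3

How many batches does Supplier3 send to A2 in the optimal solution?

0

The minimum-cost plan:
  Supplier1→A2: 115 × 9 = 1035
  Supplier2→A1: 80 × 10 = 800
  Supplier2→A3: 25 × 10 = 250
  Supplier3→A3: 60 × 8 = 480
  Supplier4→A1: 25 × 4 = 100
Total cost = 2665.
The route Supplier3→A2 is not used.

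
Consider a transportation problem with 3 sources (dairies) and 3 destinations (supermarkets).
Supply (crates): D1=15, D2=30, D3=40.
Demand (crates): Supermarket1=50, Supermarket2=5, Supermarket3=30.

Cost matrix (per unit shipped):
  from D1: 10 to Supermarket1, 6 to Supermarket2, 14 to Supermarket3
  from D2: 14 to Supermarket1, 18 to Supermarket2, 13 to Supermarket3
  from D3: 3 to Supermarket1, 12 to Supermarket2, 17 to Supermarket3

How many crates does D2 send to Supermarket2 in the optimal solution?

Optimal shipments:
  D1 to Supermarket1: 10 × 10 = 100
  D1 to Supermarket2: 5 × 6 = 30
  D2 to Supermarket3: 30 × 13 = 390
  D3 to Supermarket1: 40 × 3 = 120
Total cost = 640.
The route D2→Supermarket2 is not used.

0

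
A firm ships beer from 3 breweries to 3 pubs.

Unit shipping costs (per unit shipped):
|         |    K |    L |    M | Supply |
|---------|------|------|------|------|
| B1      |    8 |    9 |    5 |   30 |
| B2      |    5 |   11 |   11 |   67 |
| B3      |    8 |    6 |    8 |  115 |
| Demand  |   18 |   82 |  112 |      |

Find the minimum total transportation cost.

An optimal shipping plan:
  B1 to M: 30 × 5 = 150
  B2 to K: 18 × 5 = 90
  B2 to M: 49 × 11 = 539
  B3 to L: 82 × 6 = 492
  B3 to M: 33 × 8 = 264
Total = 150 + 90 + 539 + 492 + 264 = 1535.

1535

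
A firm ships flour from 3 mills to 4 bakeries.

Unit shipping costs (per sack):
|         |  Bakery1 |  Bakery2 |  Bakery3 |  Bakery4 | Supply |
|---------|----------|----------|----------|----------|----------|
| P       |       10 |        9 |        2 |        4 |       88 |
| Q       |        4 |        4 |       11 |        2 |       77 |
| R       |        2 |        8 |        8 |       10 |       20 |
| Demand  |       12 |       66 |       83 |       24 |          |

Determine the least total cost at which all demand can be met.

A cheapest plan:
  P–Bakery3: 83 sacks
  P–Bakery4: 5 sacks
  Q–Bakery2: 58 sacks
  Q–Bakery4: 19 sacks
  R–Bakery1: 12 sacks
  R–Bakery2: 8 sacks
Total cost = 544.
(Supply check: P ships 88; Q ships 77; R ships 20.)

544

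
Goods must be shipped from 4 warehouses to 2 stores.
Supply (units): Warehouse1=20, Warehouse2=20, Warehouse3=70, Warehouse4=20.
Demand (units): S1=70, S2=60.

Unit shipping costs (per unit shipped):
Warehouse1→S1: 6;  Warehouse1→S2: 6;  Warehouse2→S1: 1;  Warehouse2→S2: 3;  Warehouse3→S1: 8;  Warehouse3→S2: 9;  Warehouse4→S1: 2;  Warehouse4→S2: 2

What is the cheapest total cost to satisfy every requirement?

760

Optimal allocation:
  Warehouse1–S2: 20 × 6 = 120
  Warehouse2–S1: 20 × 1 = 20
  Warehouse3–S1: 50 × 8 = 400
  Warehouse3–S2: 20 × 9 = 180
  Warehouse4–S2: 20 × 2 = 40
Total = 120 + 20 + 400 + 180 + 40 = 760.
(Supply check: Warehouse1 ships 20; Warehouse2 ships 20; Warehouse3 ships 70; Warehouse4 ships 20.)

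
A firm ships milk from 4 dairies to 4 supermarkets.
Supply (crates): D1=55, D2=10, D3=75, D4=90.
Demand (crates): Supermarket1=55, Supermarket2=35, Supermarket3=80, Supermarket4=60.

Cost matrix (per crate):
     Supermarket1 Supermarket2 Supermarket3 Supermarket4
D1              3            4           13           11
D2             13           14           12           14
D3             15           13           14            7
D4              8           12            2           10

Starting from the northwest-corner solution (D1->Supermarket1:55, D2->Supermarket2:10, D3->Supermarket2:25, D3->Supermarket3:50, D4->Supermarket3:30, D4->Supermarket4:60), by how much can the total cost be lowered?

Current plan cost = 55·3 + 10·14 + 25·13 + 50·14 + 30·2 + 60·10 = 1990.
Optimal plan:
  D1->Supermarket1: 35 crates
  D1->Supermarket2: 20 crates
  D2->Supermarket1: 10 crates
  D3->Supermarket2: 15 crates
  D3->Supermarket4: 60 crates
  D4->Supermarket1: 10 crates
  D4->Supermarket3: 80 crates
Optimal cost = 1170.
Saving = 1990 − 1170 = 820.

820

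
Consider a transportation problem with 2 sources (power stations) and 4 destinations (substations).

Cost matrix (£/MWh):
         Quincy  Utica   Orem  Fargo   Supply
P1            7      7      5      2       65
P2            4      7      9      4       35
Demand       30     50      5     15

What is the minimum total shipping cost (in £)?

525

A cheapest plan:
  P1->Utica: 45 MWh
  P1->Orem: 5 MWh
  P1->Fargo: 15 MWh
  P2->Quincy: 30 MWh
  P2->Utica: 5 MWh
Total cost = £525.
(Supply check: P1 ships 65; P2 ships 35.)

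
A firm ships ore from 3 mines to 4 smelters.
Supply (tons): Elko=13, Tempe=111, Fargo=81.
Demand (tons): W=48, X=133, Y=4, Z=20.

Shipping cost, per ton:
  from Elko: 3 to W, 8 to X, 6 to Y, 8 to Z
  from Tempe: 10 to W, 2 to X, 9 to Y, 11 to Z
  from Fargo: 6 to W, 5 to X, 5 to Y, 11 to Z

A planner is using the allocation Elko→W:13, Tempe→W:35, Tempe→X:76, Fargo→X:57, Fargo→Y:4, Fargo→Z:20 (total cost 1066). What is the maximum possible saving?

245

Current plan cost = 13·3 + 35·10 + 76·2 + 57·5 + 4·5 + 20·11 = 1066.
Optimal plan:
  Elko→Z: 13 × 8 = 104
  Tempe→X: 111 × 2 = 222
  Fargo→W: 48 × 6 = 288
  Fargo→X: 22 × 5 = 110
  Fargo→Y: 4 × 5 = 20
  Fargo→Z: 7 × 11 = 77
Optimal cost = 821.
Saving = 1066 − 821 = 245.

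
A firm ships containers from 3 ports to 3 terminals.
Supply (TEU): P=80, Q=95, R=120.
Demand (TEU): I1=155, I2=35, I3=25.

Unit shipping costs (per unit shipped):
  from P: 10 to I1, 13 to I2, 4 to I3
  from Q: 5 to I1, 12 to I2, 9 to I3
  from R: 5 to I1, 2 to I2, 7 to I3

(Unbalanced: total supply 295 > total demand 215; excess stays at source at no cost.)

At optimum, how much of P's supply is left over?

An optimal plan:
  P→I3: 25 × 4 = 100
  Q→I1: 95 × 5 = 475
  R→I1: 60 × 5 = 300
  R→I2: 35 × 2 = 70
Total cost = 945.
P ships 25 of its 80, leaving 55.

55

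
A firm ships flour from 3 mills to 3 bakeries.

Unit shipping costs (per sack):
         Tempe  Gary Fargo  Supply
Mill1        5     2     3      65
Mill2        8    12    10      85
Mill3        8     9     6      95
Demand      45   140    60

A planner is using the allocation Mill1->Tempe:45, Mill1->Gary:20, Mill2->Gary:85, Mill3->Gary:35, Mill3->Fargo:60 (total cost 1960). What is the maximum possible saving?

315

Current plan cost = 45·5 + 20·2 + 85·12 + 35·9 + 60·6 = 1960.
Optimal plan:
  Mill1 to Gary: 65 × 2 = 130
  Mill2 to Tempe: 45 × 8 = 360
  Mill2 to Gary: 40 × 12 = 480
  Mill3 to Gary: 35 × 9 = 315
  Mill3 to Fargo: 60 × 6 = 360
Optimal cost = 1645.
Saving = 1960 − 1645 = 315.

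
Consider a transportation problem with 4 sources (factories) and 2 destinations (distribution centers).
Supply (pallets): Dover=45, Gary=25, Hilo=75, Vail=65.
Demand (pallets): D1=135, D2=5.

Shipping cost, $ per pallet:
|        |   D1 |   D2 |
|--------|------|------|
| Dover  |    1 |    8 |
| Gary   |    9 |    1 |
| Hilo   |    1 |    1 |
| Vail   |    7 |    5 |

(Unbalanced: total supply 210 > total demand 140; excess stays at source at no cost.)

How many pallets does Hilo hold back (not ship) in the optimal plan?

0

Minimum-cost shipments:
  Dover to D1: 45 pallets
  Gary to D2: 5 pallets
  Hilo to D1: 75 pallets
  Vail to D1: 15 pallets
Total cost = $230.
Hilo ships 75 of its 75, leaving 0.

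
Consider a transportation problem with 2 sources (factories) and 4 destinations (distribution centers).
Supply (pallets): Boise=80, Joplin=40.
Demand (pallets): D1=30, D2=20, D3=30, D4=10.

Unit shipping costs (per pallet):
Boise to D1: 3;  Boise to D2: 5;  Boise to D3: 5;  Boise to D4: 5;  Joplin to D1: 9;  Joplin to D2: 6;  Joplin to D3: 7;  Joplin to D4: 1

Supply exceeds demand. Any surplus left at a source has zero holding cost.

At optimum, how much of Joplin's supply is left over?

30

Minimum-cost shipments:
  Boise→D1: 30 × 3 = 90
  Boise→D2: 20 × 5 = 100
  Boise→D3: 30 × 5 = 150
  Joplin→D4: 10 × 1 = 10
Total cost = 350.
Joplin ships 10 of its 40, leaving 30.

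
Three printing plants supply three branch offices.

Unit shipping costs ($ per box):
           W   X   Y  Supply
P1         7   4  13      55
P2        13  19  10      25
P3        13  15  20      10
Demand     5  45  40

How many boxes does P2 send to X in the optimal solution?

0

Solving gives:
  P1→X: 45 × $4 = $180
  P1→Y: 10 × $13 = $130
  P2→Y: 25 × $10 = $250
  P3→W: 5 × $13 = $65
  P3→Y: 5 × $20 = $100
Total cost = $725.
The route P2→X is not used.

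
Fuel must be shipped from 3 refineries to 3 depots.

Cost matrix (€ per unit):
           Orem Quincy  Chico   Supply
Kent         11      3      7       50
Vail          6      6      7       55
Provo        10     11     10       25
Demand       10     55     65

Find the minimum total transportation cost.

Optimal allocation:
  Kent→Quincy: 50 × €3 = €150
  Vail→Orem: 10 × €6 = €60
  Vail→Quincy: 5 × €6 = €30
  Vail→Chico: 40 × €7 = €280
  Provo→Chico: 25 × €10 = €250
Total = 150 + 60 + 30 + 280 + 250 = €770.

770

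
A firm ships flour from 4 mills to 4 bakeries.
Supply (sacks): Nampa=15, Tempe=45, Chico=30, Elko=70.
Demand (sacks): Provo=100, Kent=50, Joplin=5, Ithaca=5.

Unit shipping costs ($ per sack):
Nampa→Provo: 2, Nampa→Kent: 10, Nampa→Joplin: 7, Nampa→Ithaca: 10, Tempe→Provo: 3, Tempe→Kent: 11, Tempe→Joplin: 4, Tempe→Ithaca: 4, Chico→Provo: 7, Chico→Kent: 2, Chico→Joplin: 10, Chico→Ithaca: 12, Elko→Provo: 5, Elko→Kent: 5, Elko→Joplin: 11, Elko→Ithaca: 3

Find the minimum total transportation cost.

570

An optimal shipping plan:
  Nampa–Provo: 15 × $2 = $30
  Tempe–Provo: 40 × $3 = $120
  Tempe–Joplin: 5 × $4 = $20
  Chico–Kent: 30 × $2 = $60
  Elko–Provo: 45 × $5 = $225
  Elko–Kent: 20 × $5 = $100
  Elko–Ithaca: 5 × $3 = $15
Total = 30 + 120 + 20 + 60 + 225 + 100 + 15 = $570.
(Supply check: Nampa ships 15; Tempe ships 45; Chico ships 30; Elko ships 70.)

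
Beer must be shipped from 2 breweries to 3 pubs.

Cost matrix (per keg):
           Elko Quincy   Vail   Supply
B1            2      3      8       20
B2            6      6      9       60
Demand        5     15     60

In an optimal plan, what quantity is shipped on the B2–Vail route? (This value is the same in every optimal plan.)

60

Optimal shipments:
  B1 to Elko: 5 × 2 = 10
  B1 to Quincy: 15 × 3 = 45
  B2 to Vail: 60 × 9 = 540
Total cost = 595.
So B2→Vail carries 60 kegs.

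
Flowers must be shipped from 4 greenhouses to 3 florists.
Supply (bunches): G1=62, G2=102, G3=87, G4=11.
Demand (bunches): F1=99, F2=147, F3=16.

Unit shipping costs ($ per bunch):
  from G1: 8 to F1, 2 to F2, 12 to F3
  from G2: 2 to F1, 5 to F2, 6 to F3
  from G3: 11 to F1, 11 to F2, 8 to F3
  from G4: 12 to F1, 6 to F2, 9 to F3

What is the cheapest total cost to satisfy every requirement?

Optimal allocation:
  G1 to F2: 62 × $2 = $124
  G2 to F1: 99 × $2 = $198
  G2 to F2: 3 × $5 = $15
  G3 to F2: 71 × $11 = $781
  G3 to F3: 16 × $8 = $128
  G4 to F2: 11 × $6 = $66
Total = 124 + 198 + 15 + 781 + 128 + 66 = $1312.
(Supply check: G1 ships 62; G2 ships 102; G3 ships 87; G4 ships 11.)

1312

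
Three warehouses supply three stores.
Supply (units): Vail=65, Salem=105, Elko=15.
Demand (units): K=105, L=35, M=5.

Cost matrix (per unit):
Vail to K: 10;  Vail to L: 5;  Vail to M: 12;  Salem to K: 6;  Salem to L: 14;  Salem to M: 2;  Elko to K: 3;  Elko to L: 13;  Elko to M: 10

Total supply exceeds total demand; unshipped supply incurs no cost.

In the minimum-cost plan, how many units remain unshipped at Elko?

Minimum-cost shipments:
  Vail to L: 35 units
  Salem to K: 90 units
  Salem to M: 5 units
  Elko to K: 15 units
Total cost = 770.
Elko ships 15 of its 15, leaving 0.

0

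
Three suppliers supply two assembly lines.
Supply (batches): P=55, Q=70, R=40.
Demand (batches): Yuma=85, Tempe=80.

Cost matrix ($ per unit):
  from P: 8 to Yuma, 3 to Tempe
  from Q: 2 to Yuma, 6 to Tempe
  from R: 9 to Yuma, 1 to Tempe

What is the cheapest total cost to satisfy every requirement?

420

One minimum-cost allocation:
  P–Yuma: 15 × $8 = $120
  P–Tempe: 40 × $3 = $120
  Q–Yuma: 70 × $2 = $140
  R–Tempe: 40 × $1 = $40
Total = 120 + 120 + 140 + 40 = $420.
(Supply check: P ships 55; Q ships 70; R ships 40.)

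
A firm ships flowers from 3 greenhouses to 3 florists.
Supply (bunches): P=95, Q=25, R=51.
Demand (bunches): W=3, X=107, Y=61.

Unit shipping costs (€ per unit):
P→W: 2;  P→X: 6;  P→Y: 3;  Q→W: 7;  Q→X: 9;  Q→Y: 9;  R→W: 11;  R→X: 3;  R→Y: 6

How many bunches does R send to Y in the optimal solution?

0

Optimal shipments:
  P→W: 3 × €2 = €6
  P→X: 31 × €6 = €186
  P→Y: 61 × €3 = €183
  Q→X: 25 × €9 = €225
  R→X: 51 × €3 = €153
Total cost = €753.
The route R→Y is not used.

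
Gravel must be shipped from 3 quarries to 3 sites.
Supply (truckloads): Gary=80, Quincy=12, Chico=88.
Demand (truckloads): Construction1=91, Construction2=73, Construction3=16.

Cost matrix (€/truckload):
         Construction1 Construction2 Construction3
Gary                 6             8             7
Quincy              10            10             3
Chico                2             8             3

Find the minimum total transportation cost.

Optimal allocation:
  Gary–Construction1: 3 truckloads
  Gary–Construction2: 73 truckloads
  Gary–Construction3: 4 truckloads
  Quincy–Construction3: 12 truckloads
  Chico–Construction1: 88 truckloads
Total cost = €842.

842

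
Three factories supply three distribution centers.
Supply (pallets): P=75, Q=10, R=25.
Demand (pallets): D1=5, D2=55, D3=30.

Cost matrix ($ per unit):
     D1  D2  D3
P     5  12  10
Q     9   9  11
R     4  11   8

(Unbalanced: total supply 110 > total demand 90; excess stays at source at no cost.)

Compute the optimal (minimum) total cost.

905

One minimum-cost allocation:
  P→D1: 5 × $5 = $25
  P→D2: 45 × $12 = $540
  P→D3: 5 × $10 = $50
  Q→D2: 10 × $9 = $90
  R→D3: 25 × $8 = $200
Total = 25 + 540 + 50 + 90 + 200 = $905.
(Supply check: P ships 55; Q ships 10; R ships 25.)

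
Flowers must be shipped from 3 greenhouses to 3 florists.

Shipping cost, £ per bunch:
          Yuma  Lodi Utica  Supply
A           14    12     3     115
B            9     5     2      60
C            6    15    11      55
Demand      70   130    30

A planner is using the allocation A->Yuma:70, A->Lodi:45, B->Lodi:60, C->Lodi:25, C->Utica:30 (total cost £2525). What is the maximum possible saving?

755

Current plan cost = 70·14 + 45·12 + 60·5 + 25·15 + 30·11 = £2525.
Optimal plan:
  A–Yuma: 15 × £14 = £210
  A–Lodi: 70 × £12 = £840
  A–Utica: 30 × £3 = £90
  B–Lodi: 60 × £5 = £300
  C–Yuma: 55 × £6 = £330
Optimal cost = £1770.
Saving = 2525 − 1770 = £755.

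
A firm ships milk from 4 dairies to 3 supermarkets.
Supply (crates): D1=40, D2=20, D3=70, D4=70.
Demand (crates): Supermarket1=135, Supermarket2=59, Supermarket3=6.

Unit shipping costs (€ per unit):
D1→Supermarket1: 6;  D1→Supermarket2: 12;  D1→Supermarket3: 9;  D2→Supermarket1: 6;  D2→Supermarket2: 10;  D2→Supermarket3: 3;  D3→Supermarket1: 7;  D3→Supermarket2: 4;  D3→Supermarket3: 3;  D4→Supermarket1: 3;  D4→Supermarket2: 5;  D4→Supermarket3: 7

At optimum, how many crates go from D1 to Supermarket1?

40

Solving gives:
  D1->Supermarket1: 40 × €6 = €240
  D2->Supermarket1: 20 × €6 = €120
  D3->Supermarket1: 5 × €7 = €35
  D3->Supermarket2: 59 × €4 = €236
  D3->Supermarket3: 6 × €3 = €18
  D4->Supermarket1: 70 × €3 = €210
Total cost = €859.
So D1→Supermarket1 carries 40 crates.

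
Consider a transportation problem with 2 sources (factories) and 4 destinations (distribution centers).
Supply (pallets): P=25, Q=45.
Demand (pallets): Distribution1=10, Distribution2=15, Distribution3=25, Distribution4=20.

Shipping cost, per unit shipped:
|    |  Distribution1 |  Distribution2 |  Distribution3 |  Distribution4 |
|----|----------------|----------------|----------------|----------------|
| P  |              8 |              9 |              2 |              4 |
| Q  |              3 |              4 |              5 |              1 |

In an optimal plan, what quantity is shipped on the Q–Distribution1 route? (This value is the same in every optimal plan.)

10

The minimum-cost plan:
  P–Distribution3: 25 pallets
  Q–Distribution1: 10 pallets
  Q–Distribution2: 15 pallets
  Q–Distribution4: 20 pallets
Total cost = 160.
So Q→Distribution1 carries 10 pallets.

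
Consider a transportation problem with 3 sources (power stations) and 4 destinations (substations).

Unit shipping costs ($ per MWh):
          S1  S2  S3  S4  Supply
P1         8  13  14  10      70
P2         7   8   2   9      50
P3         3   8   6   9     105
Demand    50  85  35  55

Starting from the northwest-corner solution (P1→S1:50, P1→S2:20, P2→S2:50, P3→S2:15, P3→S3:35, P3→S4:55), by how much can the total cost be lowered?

360

Current plan cost = 50·8 + 20·13 + 50·8 + 15·8 + 35·6 + 55·9 = $1885.
Optimal plan:
  P1->S2: 15 × $13 = $195
  P1->S4: 55 × $10 = $550
  P2->S2: 15 × $8 = $120
  P2->S3: 35 × $2 = $70
  P3->S1: 50 × $3 = $150
  P3->S2: 55 × $8 = $440
Optimal cost = $1525.
Saving = 1885 − 1525 = $360.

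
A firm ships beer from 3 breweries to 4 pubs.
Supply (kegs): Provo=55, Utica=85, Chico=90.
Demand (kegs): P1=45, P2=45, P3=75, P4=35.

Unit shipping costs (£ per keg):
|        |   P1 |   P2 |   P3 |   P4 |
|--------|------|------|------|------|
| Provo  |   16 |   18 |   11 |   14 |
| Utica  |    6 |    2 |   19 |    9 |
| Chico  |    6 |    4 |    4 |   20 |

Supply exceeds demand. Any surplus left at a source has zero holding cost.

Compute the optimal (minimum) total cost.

1100

Optimal allocation:
  Provo to P4: 25 × £14 = £350
  Utica to P1: 30 × £6 = £180
  Utica to P2: 45 × £2 = £90
  Utica to P4: 10 × £9 = £90
  Chico to P1: 15 × £6 = £90
  Chico to P3: 75 × £4 = £300
Total = 350 + 180 + 90 + 90 + 90 + 300 = £1100.
(Supply check: Provo ships 25; Utica ships 85; Chico ships 90.)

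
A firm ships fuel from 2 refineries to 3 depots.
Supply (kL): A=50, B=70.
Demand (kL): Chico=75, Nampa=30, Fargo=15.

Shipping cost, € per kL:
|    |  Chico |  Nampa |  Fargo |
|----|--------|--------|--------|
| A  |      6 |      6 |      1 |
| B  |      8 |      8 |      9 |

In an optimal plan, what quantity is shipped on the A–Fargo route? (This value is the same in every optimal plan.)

15

Optimal shipments:
  A to Chico: 5 kL
  A to Nampa: 30 kL
  A to Fargo: 15 kL
  B to Chico: 70 kL
Total cost = €785.
So A→Fargo carries 15 kL.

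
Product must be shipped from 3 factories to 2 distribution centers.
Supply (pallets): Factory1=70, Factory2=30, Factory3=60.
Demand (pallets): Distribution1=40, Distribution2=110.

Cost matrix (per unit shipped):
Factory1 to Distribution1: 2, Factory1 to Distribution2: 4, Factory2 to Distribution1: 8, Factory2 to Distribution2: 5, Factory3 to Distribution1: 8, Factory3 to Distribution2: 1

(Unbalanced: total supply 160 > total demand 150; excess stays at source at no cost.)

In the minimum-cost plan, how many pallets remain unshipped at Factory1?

0

An optimal plan:
  Factory1 to Distribution1: 40 pallets
  Factory1 to Distribution2: 30 pallets
  Factory2 to Distribution2: 20 pallets
  Factory3 to Distribution2: 60 pallets
Total cost = 360.
Factory1 ships 70 of its 70, leaving 0.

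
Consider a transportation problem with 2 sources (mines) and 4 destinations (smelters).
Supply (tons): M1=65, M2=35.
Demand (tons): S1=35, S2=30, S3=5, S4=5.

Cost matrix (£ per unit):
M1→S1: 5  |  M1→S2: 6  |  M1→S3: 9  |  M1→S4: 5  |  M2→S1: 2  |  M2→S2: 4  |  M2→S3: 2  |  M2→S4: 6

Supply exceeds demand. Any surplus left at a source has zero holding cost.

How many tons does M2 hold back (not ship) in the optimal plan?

0

Minimum-cost shipments:
  M1–S1: 5 × £5 = £25
  M1–S2: 30 × £6 = £180
  M1–S4: 5 × £5 = £25
  M2–S1: 30 × £2 = £60
  M2–S3: 5 × £2 = £10
Total cost = £300.
M2 ships 35 of its 35, leaving 0.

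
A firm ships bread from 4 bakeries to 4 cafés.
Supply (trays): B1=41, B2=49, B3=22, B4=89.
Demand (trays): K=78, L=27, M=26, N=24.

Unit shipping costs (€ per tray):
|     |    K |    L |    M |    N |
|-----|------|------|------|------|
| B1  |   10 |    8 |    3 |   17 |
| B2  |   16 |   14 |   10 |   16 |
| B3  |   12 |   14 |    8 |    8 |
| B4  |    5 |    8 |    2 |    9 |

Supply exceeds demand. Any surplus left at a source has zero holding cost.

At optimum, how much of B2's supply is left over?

46

An optimal plan:
  B1–L: 26 × €8 = €208
  B1–M: 15 × €3 = €45
  B2–L: 1 × €14 = €14
  B2–N: 2 × €16 = €32
  B3–N: 22 × €8 = €176
  B4–K: 78 × €5 = €390
  B4–M: 11 × €2 = €22
Total cost = €887.
B2 ships 3 of its 49, leaving 46.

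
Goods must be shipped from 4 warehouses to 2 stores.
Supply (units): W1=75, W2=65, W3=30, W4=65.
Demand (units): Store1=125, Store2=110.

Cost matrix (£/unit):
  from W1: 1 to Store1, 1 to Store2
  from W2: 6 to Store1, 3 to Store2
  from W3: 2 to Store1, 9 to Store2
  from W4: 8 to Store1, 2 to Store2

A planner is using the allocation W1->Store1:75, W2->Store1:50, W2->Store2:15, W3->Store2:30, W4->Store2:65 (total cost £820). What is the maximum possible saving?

300

Current plan cost = 75·1 + 50·6 + 15·3 + 30·9 + 65·2 = £820.
Optimal plan:
  W1→Store1: 75 × £1 = £75
  W2→Store1: 20 × £6 = £120
  W2→Store2: 45 × £3 = £135
  W3→Store1: 30 × £2 = £60
  W4→Store2: 65 × £2 = £130
Optimal cost = £520.
Saving = 820 − 520 = £300.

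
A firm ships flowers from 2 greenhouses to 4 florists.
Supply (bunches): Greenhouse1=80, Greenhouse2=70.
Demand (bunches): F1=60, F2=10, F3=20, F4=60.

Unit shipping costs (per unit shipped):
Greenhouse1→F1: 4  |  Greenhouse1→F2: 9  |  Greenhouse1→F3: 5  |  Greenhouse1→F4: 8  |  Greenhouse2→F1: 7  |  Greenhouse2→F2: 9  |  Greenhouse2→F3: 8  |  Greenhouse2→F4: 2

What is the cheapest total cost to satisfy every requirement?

550

A cheapest plan:
  Greenhouse1→F1: 60 bunches
  Greenhouse1→F3: 20 bunches
  Greenhouse2→F2: 10 bunches
  Greenhouse2→F4: 60 bunches
Total cost = 550.
(Supply check: Greenhouse1 ships 80; Greenhouse2 ships 70.)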